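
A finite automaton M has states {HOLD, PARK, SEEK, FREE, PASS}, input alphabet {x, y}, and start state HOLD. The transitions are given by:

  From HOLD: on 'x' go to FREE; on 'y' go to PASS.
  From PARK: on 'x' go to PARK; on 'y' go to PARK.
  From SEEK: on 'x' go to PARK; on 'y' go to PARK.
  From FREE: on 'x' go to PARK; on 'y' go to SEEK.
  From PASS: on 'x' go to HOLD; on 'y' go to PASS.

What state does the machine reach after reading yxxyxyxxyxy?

PARK

Trace: HOLD -y-> PASS -x-> HOLD -x-> FREE -y-> SEEK -x-> PARK -y-> PARK -x-> PARK -x-> PARK -y-> PARK -x-> PARK -y-> PARK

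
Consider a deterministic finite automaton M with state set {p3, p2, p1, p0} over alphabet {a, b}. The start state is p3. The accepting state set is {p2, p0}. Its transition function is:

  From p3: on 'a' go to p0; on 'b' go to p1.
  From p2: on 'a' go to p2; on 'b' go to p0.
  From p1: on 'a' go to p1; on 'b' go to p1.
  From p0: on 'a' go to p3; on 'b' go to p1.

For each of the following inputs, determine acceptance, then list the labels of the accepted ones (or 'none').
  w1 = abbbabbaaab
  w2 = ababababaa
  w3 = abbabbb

none

w1: p3 → p0 → p1 → p1 → p1 → p1 → p1 → p1 → p1 → p1 → p1 → p1  → end p1, rejected
w2: p3 → p0 → p1 → p1 → p1 → p1 → p1 → p1 → p1 → p1 → p1  → end p1, rejected
w3: p3 → p0 → p1 → p1 → p1 → p1 → p1 → p1  → end p1, rejected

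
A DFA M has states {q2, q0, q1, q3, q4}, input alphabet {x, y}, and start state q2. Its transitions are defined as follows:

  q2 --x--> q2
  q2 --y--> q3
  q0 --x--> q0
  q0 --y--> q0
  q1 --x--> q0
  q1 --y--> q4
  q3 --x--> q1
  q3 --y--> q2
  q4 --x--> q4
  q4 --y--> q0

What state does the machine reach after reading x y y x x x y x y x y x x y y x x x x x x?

q0

Trace: q2 -x-> q2 -y-> q3 -y-> q2 -x-> q2 -x-> q2 -x-> q2 -y-> q3 -x-> q1 -y-> q4 -x-> q4 -y-> q0 -x-> q0 -x-> q0 -y-> q0 -y-> q0 -x-> q0 -x-> q0 -x-> q0 -x-> q0 -x-> q0 -x-> q0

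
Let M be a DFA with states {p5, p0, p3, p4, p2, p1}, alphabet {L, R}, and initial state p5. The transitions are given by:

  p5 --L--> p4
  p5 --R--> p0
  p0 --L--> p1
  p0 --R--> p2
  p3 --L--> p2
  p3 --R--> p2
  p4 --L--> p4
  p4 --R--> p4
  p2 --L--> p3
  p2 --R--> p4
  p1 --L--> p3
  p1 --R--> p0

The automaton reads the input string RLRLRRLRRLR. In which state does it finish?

p4

start at p5
read 'R': p5 → p0
read 'L': p0 → p1
read 'R': p1 → p0
read 'L': p0 → p1
read 'R': p1 → p0
read 'R': p0 → p2
read 'L': p2 → p3
read 'R': p3 → p2
read 'R': p2 → p4
read 'L': p4 → p4
read 'R': p4 → p4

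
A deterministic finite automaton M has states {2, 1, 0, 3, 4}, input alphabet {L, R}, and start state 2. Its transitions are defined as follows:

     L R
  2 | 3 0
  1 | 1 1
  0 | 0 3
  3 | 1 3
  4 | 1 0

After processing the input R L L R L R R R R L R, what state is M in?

start at 2
read 'R': 2 → 0
read 'L': 0 → 0
read 'L': 0 → 0
read 'R': 0 → 3
read 'L': 3 → 1
read 'R': 1 → 1
read 'R': 1 → 1
read 'R': 1 → 1
read 'R': 1 → 1
read 'L': 1 → 1
read 'R': 1 → 1

1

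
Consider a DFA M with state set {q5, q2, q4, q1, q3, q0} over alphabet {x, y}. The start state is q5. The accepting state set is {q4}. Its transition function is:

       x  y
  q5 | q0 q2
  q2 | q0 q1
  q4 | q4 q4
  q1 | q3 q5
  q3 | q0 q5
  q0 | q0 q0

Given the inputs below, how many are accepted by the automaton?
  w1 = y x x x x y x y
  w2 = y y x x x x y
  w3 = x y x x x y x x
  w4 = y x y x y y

0

w1: q5 → q2 → q0 → q0 → q0 → q0 → q0 → q0 → q0  → end q0, rejected
w2: q5 → q2 → q1 → q3 → q0 → q0 → q0 → q0  → end q0, rejected
w3: q5 → q0 → q0 → q0 → q0 → q0 → q0 → q0 → q0  → end q0, rejected
w4: q5 → q2 → q0 → q0 → q0 → q0 → q0  → end q0, rejected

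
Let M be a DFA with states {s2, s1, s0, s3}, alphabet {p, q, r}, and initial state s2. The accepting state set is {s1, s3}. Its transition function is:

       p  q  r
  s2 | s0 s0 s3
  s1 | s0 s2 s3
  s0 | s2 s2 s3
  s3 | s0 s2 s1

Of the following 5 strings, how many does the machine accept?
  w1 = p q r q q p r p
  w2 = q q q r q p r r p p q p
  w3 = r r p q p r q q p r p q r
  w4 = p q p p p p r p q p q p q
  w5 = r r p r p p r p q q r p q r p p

1

w1: s2 → s0 → s2 → s3 → s2 → s0 → s2 → s3 → s0  → end s0, rejected
w2: s2 → s0 → s2 → s0 → s3 → s2 → s0 → s3 → s1 → s0 → s2 → s0 → s2  → end s2, rejected
w3: s2 → s3 → s1 → s0 → s2 → s0 → s3 → s2 → s0 → s2 → s3 → s0 → s2 → s3  → end s3, accepted
w4: s2 → s0 → s2 → s0 → s2 → s0 → s2 → s3 → s0 → s2 → s0 → s2 → s0 → s2  → end s2, rejected
w5: s2 → s3 → s1 → s0 → s3 → s0 → s2 → s3 → s0 → s2 → s0 → s3 → s0 → s2 → s3 → s0 → s2  → end s2, rejected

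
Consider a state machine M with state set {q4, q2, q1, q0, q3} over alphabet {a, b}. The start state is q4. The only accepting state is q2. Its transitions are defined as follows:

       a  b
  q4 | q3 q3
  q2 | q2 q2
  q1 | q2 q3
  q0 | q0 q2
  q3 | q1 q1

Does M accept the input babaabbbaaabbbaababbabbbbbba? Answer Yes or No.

Yes

q4 → q3 → q1 → q3 → q1 → q2 → q2 → q2 → q2 → q2 → q2 → q2 → q2 → q2 → q2 → q2 → q2 → q2 → q2 → q2 → q2 → q2 → q2 → q2 → q2 → q2 → q2 → q2 → q2
End state q2 is accepting.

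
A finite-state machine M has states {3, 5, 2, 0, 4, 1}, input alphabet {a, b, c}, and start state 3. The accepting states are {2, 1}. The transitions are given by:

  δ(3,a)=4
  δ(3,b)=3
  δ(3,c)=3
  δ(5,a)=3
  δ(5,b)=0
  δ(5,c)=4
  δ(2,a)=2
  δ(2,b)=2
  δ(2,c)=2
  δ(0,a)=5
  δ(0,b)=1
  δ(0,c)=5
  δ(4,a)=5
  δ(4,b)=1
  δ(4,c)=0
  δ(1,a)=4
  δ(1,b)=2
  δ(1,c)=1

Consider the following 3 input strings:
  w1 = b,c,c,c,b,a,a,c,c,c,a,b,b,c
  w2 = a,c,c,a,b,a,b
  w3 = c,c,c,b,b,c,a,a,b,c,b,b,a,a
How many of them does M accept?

w1: 3 → 3 → 3 → 3 → 3 → 3 → 4 → 5 → 4 → 0 → 5 → 3 → 3 → 3 → 3  → end 3, rejected
w2: 3 → 4 → 0 → 5 → 3 → 3 → 4 → 1  → end 1, accepted
w3: 3 → 3 → 3 → 3 → 3 → 3 → 3 → 4 → 5 → 0 → 5 → 0 → 1 → 4 → 5  → end 5, rejected

1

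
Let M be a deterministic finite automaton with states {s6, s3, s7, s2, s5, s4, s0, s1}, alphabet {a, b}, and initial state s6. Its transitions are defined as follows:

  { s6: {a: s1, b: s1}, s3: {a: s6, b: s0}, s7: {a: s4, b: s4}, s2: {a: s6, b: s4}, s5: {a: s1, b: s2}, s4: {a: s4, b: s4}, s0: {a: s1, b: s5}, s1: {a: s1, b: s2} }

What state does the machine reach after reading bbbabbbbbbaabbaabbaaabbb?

s6 → s1 → s2 → s4 → s4 → s4 → s4 → s4 → s4 → s4 → s4 → s4 → s4 → s4 → s4 → s4 → s4 → s4 → s4 → s4 → s4 → s4 → s4 → s4 → s4

s4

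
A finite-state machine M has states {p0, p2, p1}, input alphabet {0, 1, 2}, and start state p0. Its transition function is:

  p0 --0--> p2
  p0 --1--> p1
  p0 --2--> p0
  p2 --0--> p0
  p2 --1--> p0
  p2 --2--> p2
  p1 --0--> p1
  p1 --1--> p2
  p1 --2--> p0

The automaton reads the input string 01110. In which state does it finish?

p0 → p2 → p0 → p1 → p2 → p0

p0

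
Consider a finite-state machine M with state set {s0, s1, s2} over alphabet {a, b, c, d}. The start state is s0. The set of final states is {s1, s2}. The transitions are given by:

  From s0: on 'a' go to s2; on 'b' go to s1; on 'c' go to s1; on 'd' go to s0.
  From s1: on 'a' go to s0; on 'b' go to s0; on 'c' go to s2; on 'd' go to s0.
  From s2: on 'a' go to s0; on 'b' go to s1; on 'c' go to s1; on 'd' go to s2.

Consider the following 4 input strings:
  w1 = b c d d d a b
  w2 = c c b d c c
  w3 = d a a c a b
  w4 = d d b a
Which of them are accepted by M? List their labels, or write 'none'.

w1: s0 → s1 → s2 → s2 → s2 → s2 → s0 → s1  → end s1, accepted
w2: s0 → s1 → s2 → s1 → s0 → s1 → s2  → end s2, accepted
w3: s0 → s0 → s2 → s0 → s1 → s0 → s1  → end s1, accepted
w4: s0 → s0 → s0 → s1 → s0  → end s0, rejected

w1, w2, w3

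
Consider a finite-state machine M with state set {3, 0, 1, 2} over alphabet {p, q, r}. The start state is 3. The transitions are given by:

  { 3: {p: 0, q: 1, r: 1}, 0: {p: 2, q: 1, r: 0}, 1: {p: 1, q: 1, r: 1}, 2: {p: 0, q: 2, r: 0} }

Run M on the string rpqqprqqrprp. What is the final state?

1

start at 3
read 'r': 3 → 1
read 'p': 1 → 1
read 'q': 1 → 1
read 'q': 1 → 1
read 'p': 1 → 1
read 'r': 1 → 1
read 'q': 1 → 1
read 'q': 1 → 1
read 'r': 1 → 1
read 'p': 1 → 1
read 'r': 1 → 1
read 'p': 1 → 1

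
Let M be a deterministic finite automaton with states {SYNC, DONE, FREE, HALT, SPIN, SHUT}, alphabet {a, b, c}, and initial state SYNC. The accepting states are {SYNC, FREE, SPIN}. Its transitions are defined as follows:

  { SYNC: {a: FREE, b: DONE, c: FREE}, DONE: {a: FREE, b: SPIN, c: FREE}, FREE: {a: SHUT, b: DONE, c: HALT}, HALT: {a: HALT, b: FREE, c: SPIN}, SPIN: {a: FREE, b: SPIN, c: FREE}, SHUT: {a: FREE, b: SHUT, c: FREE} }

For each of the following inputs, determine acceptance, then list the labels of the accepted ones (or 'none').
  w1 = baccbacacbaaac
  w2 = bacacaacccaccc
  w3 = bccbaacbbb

w2, w3

w1: Trace: SYNC -b-> DONE -a-> FREE -c-> HALT -c-> SPIN -b-> SPIN -a-> FREE -c-> HALT -a-> HALT -c-> SPIN -b-> SPIN -a-> FREE -a-> SHUT -a-> FREE -c-> HALT  → end HALT, rejected
w2: Trace: SYNC -b-> DONE -a-> FREE -c-> HALT -a-> HALT -c-> SPIN -a-> FREE -a-> SHUT -c-> FREE -c-> HALT -c-> SPIN -a-> FREE -c-> HALT -c-> SPIN -c-> FREE  → end FREE, accepted
w3: Trace: SYNC -b-> DONE -c-> FREE -c-> HALT -b-> FREE -a-> SHUT -a-> FREE -c-> HALT -b-> FREE -b-> DONE -b-> SPIN  → end SPIN, accepted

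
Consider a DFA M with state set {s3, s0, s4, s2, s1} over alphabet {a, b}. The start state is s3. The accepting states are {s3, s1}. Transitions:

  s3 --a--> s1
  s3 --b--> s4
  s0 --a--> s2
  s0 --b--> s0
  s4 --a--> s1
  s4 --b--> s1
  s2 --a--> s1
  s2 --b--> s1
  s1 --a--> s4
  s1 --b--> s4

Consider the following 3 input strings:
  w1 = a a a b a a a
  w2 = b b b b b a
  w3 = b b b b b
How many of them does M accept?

w1: s3 → s1 → s4 → s1 → s4 → s1 → s4 → s1  → end s1, accepted
w2: s3 → s4 → s1 → s4 → s1 → s4 → s1  → end s1, accepted
w3: s3 → s4 → s1 → s4 → s1 → s4  → end s4, rejected

2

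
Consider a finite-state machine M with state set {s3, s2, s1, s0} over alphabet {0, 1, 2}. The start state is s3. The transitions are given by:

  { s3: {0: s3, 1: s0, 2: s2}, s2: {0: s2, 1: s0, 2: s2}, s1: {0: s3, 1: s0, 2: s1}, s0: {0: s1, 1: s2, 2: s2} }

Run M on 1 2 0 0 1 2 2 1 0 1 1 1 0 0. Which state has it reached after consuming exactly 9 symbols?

s1

Trace: s3 -1-> s0 -2-> s2 -0-> s2 -0-> s2 -1-> s0 -2-> s2 -2-> s2 -1-> s0 -0-> s1
After 9 symbols: s1.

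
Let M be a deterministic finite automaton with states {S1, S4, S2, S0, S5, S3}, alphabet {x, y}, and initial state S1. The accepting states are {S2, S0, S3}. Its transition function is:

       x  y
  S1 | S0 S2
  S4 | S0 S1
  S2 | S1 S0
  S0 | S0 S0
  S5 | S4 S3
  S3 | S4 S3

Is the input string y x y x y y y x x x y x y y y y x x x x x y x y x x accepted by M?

Yes

start at S1
read 'y': S1 → S2
read 'x': S2 → S1
read 'y': S1 → S2
read 'x': S2 → S1
read 'y': S1 → S2
read 'y': S2 → S0
read 'y': S0 → S0
read 'x': S0 → S0
read 'x': S0 → S0
read 'x': S0 → S0
read 'y': S0 → S0
read 'x': S0 → S0
read 'y': S0 → S0
read 'y': S0 → S0
read 'y': S0 → S0
read 'y': S0 → S0
read 'x': S0 → S0
read 'x': S0 → S0
read 'x': S0 → S0
read 'x': S0 → S0
read 'x': S0 → S0
read 'y': S0 → S0
read 'x': S0 → S0
read 'y': S0 → S0
read 'x': S0 → S0
read 'x': S0 → S0
End state S0 is accepting.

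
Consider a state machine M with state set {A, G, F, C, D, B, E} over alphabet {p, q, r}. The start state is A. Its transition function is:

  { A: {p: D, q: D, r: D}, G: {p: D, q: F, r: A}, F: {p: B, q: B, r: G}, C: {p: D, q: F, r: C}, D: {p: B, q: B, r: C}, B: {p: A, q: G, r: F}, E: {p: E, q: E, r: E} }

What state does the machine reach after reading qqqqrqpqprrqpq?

G

start at A
read 'q': A → D
read 'q': D → B
read 'q': B → G
read 'q': G → F
read 'r': F → G
read 'q': G → F
read 'p': F → B
read 'q': B → G
read 'p': G → D
read 'r': D → C
read 'r': C → C
read 'q': C → F
read 'p': F → B
read 'q': B → G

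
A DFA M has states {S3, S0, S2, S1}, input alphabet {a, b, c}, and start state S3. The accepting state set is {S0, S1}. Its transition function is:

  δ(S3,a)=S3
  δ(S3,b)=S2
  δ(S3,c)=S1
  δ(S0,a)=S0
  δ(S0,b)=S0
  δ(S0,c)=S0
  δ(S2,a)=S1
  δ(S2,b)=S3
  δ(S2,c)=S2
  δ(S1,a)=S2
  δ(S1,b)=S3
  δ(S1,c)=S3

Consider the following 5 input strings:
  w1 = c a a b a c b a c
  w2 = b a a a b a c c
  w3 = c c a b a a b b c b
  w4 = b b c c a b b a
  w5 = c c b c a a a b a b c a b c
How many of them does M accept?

w1: Trace: S3 -c-> S1 -a-> S2 -a-> S1 -b-> S3 -a-> S3 -c-> S1 -b-> S3 -a-> S3 -c-> S1  → end S1, accepted
w2: Trace: S3 -b-> S2 -a-> S1 -a-> S2 -a-> S1 -b-> S3 -a-> S3 -c-> S1 -c-> S3  → end S3, rejected
w3: Trace: S3 -c-> S1 -c-> S3 -a-> S3 -b-> S2 -a-> S1 -a-> S2 -b-> S3 -b-> S2 -c-> S2 -b-> S3  → end S3, rejected
w4: Trace: S3 -b-> S2 -b-> S3 -c-> S1 -c-> S3 -a-> S3 -b-> S2 -b-> S3 -a-> S3  → end S3, rejected
w5: Trace: S3 -c-> S1 -c-> S3 -b-> S2 -c-> S2 -a-> S1 -a-> S2 -a-> S1 -b-> S3 -a-> S3 -b-> S2 -c-> S2 -a-> S1 -b-> S3 -c-> S1  → end S1, accepted

2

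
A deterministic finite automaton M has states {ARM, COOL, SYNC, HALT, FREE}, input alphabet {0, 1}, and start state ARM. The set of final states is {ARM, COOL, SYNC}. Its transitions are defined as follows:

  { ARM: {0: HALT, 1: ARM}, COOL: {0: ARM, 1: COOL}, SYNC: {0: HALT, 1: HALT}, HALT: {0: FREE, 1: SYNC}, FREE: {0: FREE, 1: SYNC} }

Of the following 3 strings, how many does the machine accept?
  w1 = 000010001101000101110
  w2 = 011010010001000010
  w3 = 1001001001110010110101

1

w1: Trace: ARM -0-> HALT -0-> FREE -0-> FREE -0-> FREE -1-> SYNC -0-> HALT -0-> FREE -0-> FREE -1-> SYNC -1-> HALT -0-> FREE -1-> SYNC -0-> HALT -0-> FREE -0-> FREE -1-> SYNC -0-> HALT -1-> SYNC -1-> HALT -1-> SYNC -0-> HALT  → end HALT, rejected
w2: Trace: ARM -0-> HALT -1-> SYNC -1-> HALT -0-> FREE -1-> SYNC -0-> HALT -0-> FREE -1-> SYNC -0-> HALT -0-> FREE -0-> FREE -1-> SYNC -0-> HALT -0-> FREE -0-> FREE -0-> FREE -1-> SYNC -0-> HALT  → end HALT, rejected
w3: Trace: ARM -1-> ARM -0-> HALT -0-> FREE -1-> SYNC -0-> HALT -0-> FREE -1-> SYNC -0-> HALT -0-> FREE -1-> SYNC -1-> HALT -1-> SYNC -0-> HALT -0-> FREE -1-> SYNC -0-> HALT -1-> SYNC -1-> HALT -0-> FREE -1-> SYNC -0-> HALT -1-> SYNC  → end SYNC, accepted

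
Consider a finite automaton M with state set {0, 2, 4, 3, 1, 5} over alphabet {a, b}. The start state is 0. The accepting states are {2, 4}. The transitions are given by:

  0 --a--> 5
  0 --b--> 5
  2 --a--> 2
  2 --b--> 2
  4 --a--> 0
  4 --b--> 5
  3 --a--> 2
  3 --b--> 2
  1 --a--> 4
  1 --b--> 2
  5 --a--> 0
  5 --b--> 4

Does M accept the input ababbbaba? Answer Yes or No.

0 → 5 → 4 → 0 → 5 → 4 → 5 → 0 → 5 → 0
End state 0 is not accepting.

No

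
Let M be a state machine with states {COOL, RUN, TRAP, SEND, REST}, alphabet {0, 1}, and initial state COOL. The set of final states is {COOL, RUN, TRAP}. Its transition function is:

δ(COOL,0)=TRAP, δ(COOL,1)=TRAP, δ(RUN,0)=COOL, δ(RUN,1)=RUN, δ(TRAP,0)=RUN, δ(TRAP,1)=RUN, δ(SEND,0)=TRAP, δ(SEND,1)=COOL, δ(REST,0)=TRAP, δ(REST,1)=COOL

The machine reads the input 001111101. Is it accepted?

Trace: COOL -0-> TRAP -0-> RUN -1-> RUN -1-> RUN -1-> RUN -1-> RUN -1-> RUN -0-> COOL -1-> TRAP
End state TRAP is accepting.

Yes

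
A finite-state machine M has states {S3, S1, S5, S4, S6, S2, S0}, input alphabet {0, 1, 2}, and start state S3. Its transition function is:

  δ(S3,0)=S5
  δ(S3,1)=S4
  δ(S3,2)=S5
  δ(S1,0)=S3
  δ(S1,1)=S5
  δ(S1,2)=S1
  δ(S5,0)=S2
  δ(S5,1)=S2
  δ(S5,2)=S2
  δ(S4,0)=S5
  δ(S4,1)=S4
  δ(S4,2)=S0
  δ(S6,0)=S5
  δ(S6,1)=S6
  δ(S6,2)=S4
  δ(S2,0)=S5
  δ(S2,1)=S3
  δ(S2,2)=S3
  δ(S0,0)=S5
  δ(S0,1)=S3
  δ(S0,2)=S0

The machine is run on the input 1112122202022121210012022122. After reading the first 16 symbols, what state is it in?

S3

S3 → S4 → S4 → S4 → S0 → S3 → S5 → S2 → S3 → S5 → S2 → S5 → S2 → S3 → S4 → S0 → S3
After 16 symbols: S3.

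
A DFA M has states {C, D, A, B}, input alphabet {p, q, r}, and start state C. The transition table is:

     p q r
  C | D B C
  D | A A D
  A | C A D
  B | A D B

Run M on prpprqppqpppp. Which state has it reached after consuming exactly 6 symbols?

B

Trace: C -p-> D -r-> D -p-> A -p-> C -r-> C -q-> B
After 6 symbols: B.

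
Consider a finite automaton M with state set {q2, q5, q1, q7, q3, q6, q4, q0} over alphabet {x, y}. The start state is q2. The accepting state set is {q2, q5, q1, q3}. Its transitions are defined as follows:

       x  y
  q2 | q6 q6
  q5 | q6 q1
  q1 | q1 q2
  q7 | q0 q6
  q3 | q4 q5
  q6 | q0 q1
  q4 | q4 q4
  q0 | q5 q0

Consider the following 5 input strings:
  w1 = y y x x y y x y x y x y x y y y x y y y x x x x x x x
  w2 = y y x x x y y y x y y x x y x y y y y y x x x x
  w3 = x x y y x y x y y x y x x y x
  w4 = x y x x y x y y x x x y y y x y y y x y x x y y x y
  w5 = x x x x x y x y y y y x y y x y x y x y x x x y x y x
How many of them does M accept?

2

w1:
  start at q2
  read 'y': q2 → q6
  read 'y': q6 → q1
  read 'x': q1 → q1
  read 'x': q1 → q1
  read 'y': q1 → q2
  read 'y': q2 → q6
  read 'x': q6 → q0
  read 'y': q0 → q0
  read 'x': q0 → q5
  read 'y': q5 → q1
  read 'x': q1 → q1
  read 'y': q1 → q2
  read 'x': q2 → q6
  read 'y': q6 → q1
  read 'y': q1 → q2
  read 'y': q2 → q6
  read 'x': q6 → q0
  read 'y': q0 → q0
  read 'y': q0 → q0
  read 'y': q0 → q0
  read 'x': q0 → q5
  read 'x': q5 → q6
  read 'x': q6 → q0
  read 'x': q0 → q5
  read 'x': q5 → q6
  read 'x': q6 → q0
  read 'x': q0 → q5
  end q5, accepted
w2:
  start at q2
  read 'y': q2 → q6
  read 'y': q6 → q1
  read 'x': q1 → q1
  read 'x': q1 → q1
  read 'x': q1 → q1
  read 'y': q1 → q2
  read 'y': q2 → q6
  read 'y': q6 → q1
  read 'x': q1 → q1
  read 'y': q1 → q2
  read 'y': q2 → q6
  read 'x': q6 → q0
  read 'x': q0 → q5
  read 'y': q5 → q1
  read 'x': q1 → q1
  read 'y': q1 → q2
  read 'y': q2 → q6
  read 'y': q6 → q1
  read 'y': q1 → q2
  read 'y': q2 → q6
  read 'x': q6 → q0
  read 'x': q0 → q5
  read 'x': q5 → q6
  read 'x': q6 → q0
  end q0, rejected
w3:
  start at q2
  read 'x': q2 → q6
  read 'x': q6 → q0
  read 'y': q0 → q0
  read 'y': q0 → q0
  read 'x': q0 → q5
  read 'y': q5 → q1
  read 'x': q1 → q1
  read 'y': q1 → q2
  read 'y': q2 → q6
  read 'x': q6 → q0
  read 'y': q0 → q0
  read 'x': q0 → q5
  read 'x': q5 → q6
  read 'y': q6 → q1
  read 'x': q1 → q1
  end q1, accepted
w4:
  start at q2
  read 'x': q2 → q6
  read 'y': q6 → q1
  read 'x': q1 → q1
  read 'x': q1 → q1
  read 'y': q1 → q2
  read 'x': q2 → q6
  read 'y': q6 → q1
  read 'y': q1 → q2
  read 'x': q2 → q6
  read 'x': q6 → q0
  read 'x': q0 → q5
  read 'y': q5 → q1
  read 'y': q1 → q2
  read 'y': q2 → q6
  read 'x': q6 → q0
  read 'y': q0 → q0
  read 'y': q0 → q0
  read 'y': q0 → q0
  read 'x': q0 → q5
  read 'y': q5 → q1
  read 'x': q1 → q1
  read 'x': q1 → q1
  read 'y': q1 → q2
  read 'y': q2 → q6
  read 'x': q6 → q0
  read 'y': q0 → q0
  end q0, rejected
w5:
  start at q2
  read 'x': q2 → q6
  read 'x': q6 → q0
  read 'x': q0 → q5
  read 'x': q5 → q6
  read 'x': q6 → q0
  read 'y': q0 → q0
  read 'x': q0 → q5
  read 'y': q5 → q1
  read 'y': q1 → q2
  read 'y': q2 → q6
  read 'y': q6 → q1
  read 'x': q1 → q1
  read 'y': q1 → q2
  read 'y': q2 → q6
  read 'x': q6 → q0
  read 'y': q0 → q0
  read 'x': q0 → q5
  read 'y': q5 → q1
  read 'x': q1 → q1
  read 'y': q1 → q2
  read 'x': q2 → q6
  read 'x': q6 → q0
  read 'x': q0 → q5
  read 'y': q5 → q1
  read 'x': q1 → q1
  read 'y': q1 → q2
  read 'x': q2 → q6
  end q6, rejected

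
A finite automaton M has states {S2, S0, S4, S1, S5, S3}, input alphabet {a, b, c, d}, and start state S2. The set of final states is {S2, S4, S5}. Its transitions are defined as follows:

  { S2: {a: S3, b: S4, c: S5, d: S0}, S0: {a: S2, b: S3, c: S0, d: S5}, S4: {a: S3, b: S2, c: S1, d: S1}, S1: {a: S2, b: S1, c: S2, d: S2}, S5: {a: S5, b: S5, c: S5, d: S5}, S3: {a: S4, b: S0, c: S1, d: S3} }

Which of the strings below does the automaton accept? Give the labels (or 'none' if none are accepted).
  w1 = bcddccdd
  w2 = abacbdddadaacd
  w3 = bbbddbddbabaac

w1, w2

w1:
  start at S2
  read 'b': S2 → S4
  read 'c': S4 → S1
  read 'd': S1 → S2
  read 'd': S2 → S0
  read 'c': S0 → S0
  read 'c': S0 → S0
  read 'd': S0 → S5
  read 'd': S5 → S5
  end S5, accepted
w2:
  start at S2
  read 'a': S2 → S3
  read 'b': S3 → S0
  read 'a': S0 → S2
  read 'c': S2 → S5
  read 'b': S5 → S5
  read 'd': S5 → S5
  read 'd': S5 → S5
  read 'd': S5 → S5
  read 'a': S5 → S5
  read 'd': S5 → S5
  read 'a': S5 → S5
  read 'a': S5 → S5
  read 'c': S5 → S5
  read 'd': S5 → S5
  end S5, accepted
w3:
  start at S2
  read 'b': S2 → S4
  read 'b': S4 → S2
  read 'b': S2 → S4
  read 'd': S4 → S1
  read 'd': S1 → S2
  read 'b': S2 → S4
  read 'd': S4 → S1
  read 'd': S1 → S2
  read 'b': S2 → S4
  read 'a': S4 → S3
  read 'b': S3 → S0
  read 'a': S0 → S2
  read 'a': S2 → S3
  read 'c': S3 → S1
  end S1, rejected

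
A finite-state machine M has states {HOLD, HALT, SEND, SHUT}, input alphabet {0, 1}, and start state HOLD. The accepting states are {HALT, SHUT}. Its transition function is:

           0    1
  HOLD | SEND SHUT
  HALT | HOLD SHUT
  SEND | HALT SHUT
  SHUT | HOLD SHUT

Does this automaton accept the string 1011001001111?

Yes

HOLD → SHUT → HOLD → SHUT → SHUT → HOLD → SEND → SHUT → HOLD → SEND → SHUT → SHUT → SHUT → SHUT
End state SHUT is accepting.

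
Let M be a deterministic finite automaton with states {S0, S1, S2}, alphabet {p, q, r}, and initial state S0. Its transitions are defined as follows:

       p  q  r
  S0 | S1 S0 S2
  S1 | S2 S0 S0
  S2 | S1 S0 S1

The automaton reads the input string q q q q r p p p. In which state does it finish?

S0 → S0 → S0 → S0 → S0 → S2 → S1 → S2 → S1

S1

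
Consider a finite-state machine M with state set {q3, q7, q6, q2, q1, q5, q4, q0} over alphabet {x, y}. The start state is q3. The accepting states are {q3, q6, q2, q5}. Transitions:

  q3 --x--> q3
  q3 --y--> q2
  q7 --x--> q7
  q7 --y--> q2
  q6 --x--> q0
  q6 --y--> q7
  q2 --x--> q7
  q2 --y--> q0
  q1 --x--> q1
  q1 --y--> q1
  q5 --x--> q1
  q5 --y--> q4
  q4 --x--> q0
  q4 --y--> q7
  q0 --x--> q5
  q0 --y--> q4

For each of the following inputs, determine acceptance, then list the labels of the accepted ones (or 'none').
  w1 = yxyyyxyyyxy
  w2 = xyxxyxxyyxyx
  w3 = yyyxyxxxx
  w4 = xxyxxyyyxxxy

w1: q3 → q2 → q7 → q2 → q0 → q4 → q0 → q4 → q7 → q2 → q7 → q2  → end q2, accepted
w2: q3 → q3 → q2 → q7 → q7 → q2 → q7 → q7 → q2 → q0 → q5 → q4 → q0  → end q0, rejected
w3: q3 → q2 → q0 → q4 → q0 → q4 → q0 → q5 → q1 → q1  → end q1, rejected
w4: q3 → q3 → q3 → q2 → q7 → q7 → q2 → q0 → q4 → q0 → q5 → q1 → q1  → end q1, rejected

w1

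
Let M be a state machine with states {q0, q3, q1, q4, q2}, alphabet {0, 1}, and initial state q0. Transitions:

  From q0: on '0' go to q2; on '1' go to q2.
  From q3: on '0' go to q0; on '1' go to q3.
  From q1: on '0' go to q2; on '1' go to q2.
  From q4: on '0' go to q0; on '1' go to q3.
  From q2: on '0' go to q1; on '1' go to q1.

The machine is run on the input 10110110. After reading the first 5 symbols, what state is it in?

q0 → q2 → q1 → q2 → q1 → q2
After 5 symbols: q2.

q2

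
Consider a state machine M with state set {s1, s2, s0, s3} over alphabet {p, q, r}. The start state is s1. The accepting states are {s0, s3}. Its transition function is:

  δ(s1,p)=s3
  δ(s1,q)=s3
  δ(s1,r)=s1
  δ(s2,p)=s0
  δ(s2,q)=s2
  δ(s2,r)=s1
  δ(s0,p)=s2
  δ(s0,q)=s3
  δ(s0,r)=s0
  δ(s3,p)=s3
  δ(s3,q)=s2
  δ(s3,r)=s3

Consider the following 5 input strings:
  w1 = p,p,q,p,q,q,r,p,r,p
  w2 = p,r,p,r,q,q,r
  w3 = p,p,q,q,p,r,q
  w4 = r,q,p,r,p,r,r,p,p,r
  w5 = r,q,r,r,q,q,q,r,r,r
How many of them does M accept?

3

w1:
  start at s1
  read 'p': s1 → s3
  read 'p': s3 → s3
  read 'q': s3 → s2
  read 'p': s2 → s0
  read 'q': s0 → s3
  read 'q': s3 → s2
  read 'r': s2 → s1
  read 'p': s1 → s3
  read 'r': s3 → s3
  read 'p': s3 → s3
  end s3, accepted
w2:
  start at s1
  read 'p': s1 → s3
  read 'r': s3 → s3
  read 'p': s3 → s3
  read 'r': s3 → s3
  read 'q': s3 → s2
  read 'q': s2 → s2
  read 'r': s2 → s1
  end s1, rejected
w3:
  start at s1
  read 'p': s1 → s3
  read 'p': s3 → s3
  read 'q': s3 → s2
  read 'q': s2 → s2
  read 'p': s2 → s0
  read 'r': s0 → s0
  read 'q': s0 → s3
  end s3, accepted
w4:
  start at s1
  read 'r': s1 → s1
  read 'q': s1 → s3
  read 'p': s3 → s3
  read 'r': s3 → s3
  read 'p': s3 → s3
  read 'r': s3 → s3
  read 'r': s3 → s3
  read 'p': s3 → s3
  read 'p': s3 → s3
  read 'r': s3 → s3
  end s3, accepted
w5:
  start at s1
  read 'r': s1 → s1
  read 'q': s1 → s3
  read 'r': s3 → s3
  read 'r': s3 → s3
  read 'q': s3 → s2
  read 'q': s2 → s2
  read 'q': s2 → s2
  read 'r': s2 → s1
  read 'r': s1 → s1
  read 'r': s1 → s1
  end s1, rejected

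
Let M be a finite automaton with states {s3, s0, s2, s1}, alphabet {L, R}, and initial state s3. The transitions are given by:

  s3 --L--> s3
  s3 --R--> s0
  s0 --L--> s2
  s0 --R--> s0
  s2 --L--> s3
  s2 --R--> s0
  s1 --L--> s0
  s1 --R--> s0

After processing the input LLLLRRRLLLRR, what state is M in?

s0

s3 → s3 → s3 → s3 → s3 → s0 → s0 → s0 → s2 → s3 → s3 → s0 → s0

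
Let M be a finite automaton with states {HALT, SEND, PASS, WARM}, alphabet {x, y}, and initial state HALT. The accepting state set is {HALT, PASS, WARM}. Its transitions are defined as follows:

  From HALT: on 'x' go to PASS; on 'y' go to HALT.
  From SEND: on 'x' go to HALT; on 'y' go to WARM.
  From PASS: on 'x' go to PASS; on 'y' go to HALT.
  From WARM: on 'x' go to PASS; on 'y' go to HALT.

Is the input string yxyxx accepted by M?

Yes

start at HALT
read 'y': HALT → HALT
read 'x': HALT → PASS
read 'y': PASS → HALT
read 'x': HALT → PASS
read 'x': PASS → PASS
End state PASS is accepting.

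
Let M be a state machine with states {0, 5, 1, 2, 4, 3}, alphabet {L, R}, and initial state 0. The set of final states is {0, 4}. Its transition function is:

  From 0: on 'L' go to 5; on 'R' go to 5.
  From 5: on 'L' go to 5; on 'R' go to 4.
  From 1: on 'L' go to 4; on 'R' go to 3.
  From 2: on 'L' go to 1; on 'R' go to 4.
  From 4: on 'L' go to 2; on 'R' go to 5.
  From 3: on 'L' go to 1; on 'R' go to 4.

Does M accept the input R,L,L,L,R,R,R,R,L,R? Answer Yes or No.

0 → 5 → 5 → 5 → 5 → 4 → 5 → 4 → 5 → 5 → 4
End state 4 is accepting.

Yes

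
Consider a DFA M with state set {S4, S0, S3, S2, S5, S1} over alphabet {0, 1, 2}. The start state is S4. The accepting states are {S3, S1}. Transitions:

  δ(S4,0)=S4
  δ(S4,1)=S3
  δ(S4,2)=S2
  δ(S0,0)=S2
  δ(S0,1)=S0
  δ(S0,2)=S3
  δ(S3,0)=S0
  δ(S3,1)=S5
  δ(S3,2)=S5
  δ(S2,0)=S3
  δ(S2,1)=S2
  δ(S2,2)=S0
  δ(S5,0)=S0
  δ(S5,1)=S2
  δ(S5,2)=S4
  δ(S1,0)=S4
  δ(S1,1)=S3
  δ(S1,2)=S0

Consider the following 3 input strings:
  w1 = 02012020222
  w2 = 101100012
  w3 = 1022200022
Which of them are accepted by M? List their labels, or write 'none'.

w2

w1: S4 → S4 → S2 → S3 → S5 → S4 → S4 → S2 → S3 → S5 → S4 → S2  → end S2, rejected
w2: S4 → S3 → S0 → S0 → S0 → S2 → S3 → S0 → S0 → S3  → end S3, accepted
w3: S4 → S3 → S0 → S3 → S5 → S4 → S4 → S4 → S4 → S2 → S0  → end S0, rejected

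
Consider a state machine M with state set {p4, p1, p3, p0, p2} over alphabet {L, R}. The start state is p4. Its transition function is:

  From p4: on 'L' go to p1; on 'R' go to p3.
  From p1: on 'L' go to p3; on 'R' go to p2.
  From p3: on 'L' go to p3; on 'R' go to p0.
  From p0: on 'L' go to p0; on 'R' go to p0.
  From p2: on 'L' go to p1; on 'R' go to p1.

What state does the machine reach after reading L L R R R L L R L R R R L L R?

p4 → p1 → p3 → p0 → p0 → p0 → p0 → p0 → p0 → p0 → p0 → p0 → p0 → p0 → p0 → p0

p0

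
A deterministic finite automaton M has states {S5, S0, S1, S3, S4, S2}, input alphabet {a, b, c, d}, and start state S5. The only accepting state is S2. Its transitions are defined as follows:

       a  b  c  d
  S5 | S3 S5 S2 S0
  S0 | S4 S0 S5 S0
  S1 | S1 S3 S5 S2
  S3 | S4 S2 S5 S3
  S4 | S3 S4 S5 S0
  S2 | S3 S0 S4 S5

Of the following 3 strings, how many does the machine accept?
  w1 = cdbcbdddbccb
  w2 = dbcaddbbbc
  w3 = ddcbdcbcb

w1: Trace: S5 -c-> S2 -d-> S5 -b-> S5 -c-> S2 -b-> S0 -d-> S0 -d-> S0 -d-> S0 -b-> S0 -c-> S5 -c-> S2 -b-> S0  → end S0, rejected
w2: Trace: S5 -d-> S0 -b-> S0 -c-> S5 -a-> S3 -d-> S3 -d-> S3 -b-> S2 -b-> S0 -b-> S0 -c-> S5  → end S5, rejected
w3: Trace: S5 -d-> S0 -d-> S0 -c-> S5 -b-> S5 -d-> S0 -c-> S5 -b-> S5 -c-> S2 -b-> S0  → end S0, rejected

0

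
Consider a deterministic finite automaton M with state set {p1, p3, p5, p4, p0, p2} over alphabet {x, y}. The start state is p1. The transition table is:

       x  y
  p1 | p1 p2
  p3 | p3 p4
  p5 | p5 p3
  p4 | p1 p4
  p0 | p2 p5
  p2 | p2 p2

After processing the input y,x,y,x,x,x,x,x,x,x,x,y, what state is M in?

p2

start at p1
read 'y': p1 → p2
read 'x': p2 → p2
read 'y': p2 → p2
read 'x': p2 → p2
read 'x': p2 → p2
read 'x': p2 → p2
read 'x': p2 → p2
read 'x': p2 → p2
read 'x': p2 → p2
read 'x': p2 → p2
read 'x': p2 → p2
read 'y': p2 → p2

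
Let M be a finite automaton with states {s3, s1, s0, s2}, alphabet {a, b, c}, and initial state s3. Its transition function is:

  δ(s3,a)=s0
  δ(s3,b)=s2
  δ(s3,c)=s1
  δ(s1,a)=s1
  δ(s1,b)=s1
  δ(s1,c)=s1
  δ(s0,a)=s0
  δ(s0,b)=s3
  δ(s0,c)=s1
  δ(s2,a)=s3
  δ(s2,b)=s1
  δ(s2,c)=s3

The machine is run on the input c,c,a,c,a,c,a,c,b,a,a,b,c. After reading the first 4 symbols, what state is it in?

start at s3
read 'c': s3 → s1
read 'c': s1 → s1
read 'a': s1 → s1
read 'c': s1 → s1
After 4 symbols: s1.

s1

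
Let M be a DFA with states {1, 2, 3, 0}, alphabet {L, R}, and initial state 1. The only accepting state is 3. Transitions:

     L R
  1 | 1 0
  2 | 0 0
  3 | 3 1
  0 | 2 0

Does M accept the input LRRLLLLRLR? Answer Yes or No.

No

1 → 1 → 0 → 0 → 2 → 0 → 2 → 0 → 0 → 2 → 0
End state 0 is not accepting.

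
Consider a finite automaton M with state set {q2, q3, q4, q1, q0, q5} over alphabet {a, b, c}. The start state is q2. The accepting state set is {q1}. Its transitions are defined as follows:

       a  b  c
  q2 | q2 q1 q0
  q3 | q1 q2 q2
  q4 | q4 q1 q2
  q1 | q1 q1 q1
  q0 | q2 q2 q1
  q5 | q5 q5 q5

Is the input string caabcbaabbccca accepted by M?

Trace: q2 -c-> q0 -a-> q2 -a-> q2 -b-> q1 -c-> q1 -b-> q1 -a-> q1 -a-> q1 -b-> q1 -b-> q1 -c-> q1 -c-> q1 -c-> q1 -a-> q1
End state q1 is accepting.

Yes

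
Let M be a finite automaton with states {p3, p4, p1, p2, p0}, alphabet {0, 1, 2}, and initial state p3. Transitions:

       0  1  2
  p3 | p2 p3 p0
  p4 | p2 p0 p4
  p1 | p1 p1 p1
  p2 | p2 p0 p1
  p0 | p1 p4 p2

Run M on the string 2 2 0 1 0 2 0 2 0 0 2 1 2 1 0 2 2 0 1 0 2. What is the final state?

p1

p3 → p0 → p2 → p2 → p0 → p1 → p1 → p1 → p1 → p1 → p1 → p1 → p1 → p1 → p1 → p1 → p1 → p1 → p1 → p1 → p1 → p1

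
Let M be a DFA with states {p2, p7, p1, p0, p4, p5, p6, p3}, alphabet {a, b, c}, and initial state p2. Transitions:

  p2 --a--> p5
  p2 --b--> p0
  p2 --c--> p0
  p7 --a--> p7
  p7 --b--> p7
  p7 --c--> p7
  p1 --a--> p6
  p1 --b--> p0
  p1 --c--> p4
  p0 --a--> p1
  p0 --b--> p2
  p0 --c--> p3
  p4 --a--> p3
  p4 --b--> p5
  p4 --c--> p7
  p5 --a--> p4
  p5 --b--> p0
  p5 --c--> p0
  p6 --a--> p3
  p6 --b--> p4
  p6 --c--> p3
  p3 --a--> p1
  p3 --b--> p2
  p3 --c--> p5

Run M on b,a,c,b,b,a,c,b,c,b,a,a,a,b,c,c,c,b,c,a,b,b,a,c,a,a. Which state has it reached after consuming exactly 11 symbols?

p2 → p0 → p1 → p4 → p5 → p0 → p1 → p4 → p5 → p0 → p2 → p5
After 11 symbols: p5.

p5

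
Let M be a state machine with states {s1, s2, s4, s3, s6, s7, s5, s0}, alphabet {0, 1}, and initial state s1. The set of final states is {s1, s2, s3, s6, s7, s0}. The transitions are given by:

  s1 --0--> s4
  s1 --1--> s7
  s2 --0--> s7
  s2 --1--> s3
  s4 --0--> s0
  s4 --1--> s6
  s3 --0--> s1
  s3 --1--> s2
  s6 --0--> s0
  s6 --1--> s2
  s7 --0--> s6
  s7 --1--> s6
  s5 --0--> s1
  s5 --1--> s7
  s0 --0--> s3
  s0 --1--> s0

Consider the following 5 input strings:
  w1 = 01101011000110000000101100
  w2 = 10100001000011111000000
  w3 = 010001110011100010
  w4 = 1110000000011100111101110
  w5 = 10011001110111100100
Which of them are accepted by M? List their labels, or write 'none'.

w3, w4, w5

w1: Trace: s1 -0-> s4 -1-> s6 -1-> s2 -0-> s7 -1-> s6 -0-> s0 -1-> s0 -1-> s0 -0-> s3 -0-> s1 -0-> s4 -1-> s6 -1-> s2 -0-> s7 -0-> s6 -0-> s0 -0-> s3 -0-> s1 -0-> s4 -0-> s0 -1-> s0 -0-> s3 -1-> s2 -1-> s3 -0-> s1 -0-> s4  → end s4, rejected
w2: Trace: s1 -1-> s7 -0-> s6 -1-> s2 -0-> s7 -0-> s6 -0-> s0 -0-> s3 -1-> s2 -0-> s7 -0-> s6 -0-> s0 -0-> s3 -1-> s2 -1-> s3 -1-> s2 -1-> s3 -1-> s2 -0-> s7 -0-> s6 -0-> s0 -0-> s3 -0-> s1 -0-> s4  → end s4, rejected
w3: Trace: s1 -0-> s4 -1-> s6 -0-> s0 -0-> s3 -0-> s1 -1-> s7 -1-> s6 -1-> s2 -0-> s7 -0-> s6 -1-> s2 -1-> s3 -1-> s2 -0-> s7 -0-> s6 -0-> s0 -1-> s0 -0-> s3  → end s3, accepted
w4: Trace: s1 -1-> s7 -1-> s6 -1-> s2 -0-> s7 -0-> s6 -0-> s0 -0-> s3 -0-> s1 -0-> s4 -0-> s0 -0-> s3 -1-> s2 -1-> s3 -1-> s2 -0-> s7 -0-> s6 -1-> s2 -1-> s3 -1-> s2 -1-> s3 -0-> s1 -1-> s7 -1-> s6 -1-> s2 -0-> s7  → end s7, accepted
w5: Trace: s1 -1-> s7 -0-> s6 -0-> s0 -1-> s0 -1-> s0 -0-> s3 -0-> s1 -1-> s7 -1-> s6 -1-> s2 -0-> s7 -1-> s6 -1-> s2 -1-> s3 -1-> s2 -0-> s7 -0-> s6 -1-> s2 -0-> s7 -0-> s6  → end s6, accepted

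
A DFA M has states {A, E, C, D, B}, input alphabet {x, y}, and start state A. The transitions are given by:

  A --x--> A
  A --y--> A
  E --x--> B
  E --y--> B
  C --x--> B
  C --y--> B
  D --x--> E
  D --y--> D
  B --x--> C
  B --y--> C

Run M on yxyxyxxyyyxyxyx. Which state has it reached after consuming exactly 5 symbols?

start at A
read 'y': A → A
read 'x': A → A
read 'y': A → A
read 'x': A → A
read 'y': A → A
After 5 symbols: A.

A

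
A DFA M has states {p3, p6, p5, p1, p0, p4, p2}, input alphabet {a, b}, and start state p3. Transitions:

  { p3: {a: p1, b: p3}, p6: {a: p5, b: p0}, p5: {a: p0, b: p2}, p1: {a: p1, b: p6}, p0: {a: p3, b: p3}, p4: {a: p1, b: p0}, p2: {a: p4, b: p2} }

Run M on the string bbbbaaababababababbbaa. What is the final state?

p1

Trace: p3 -b-> p3 -b-> p3 -b-> p3 -b-> p3 -a-> p1 -a-> p1 -a-> p1 -b-> p6 -a-> p5 -b-> p2 -a-> p4 -b-> p0 -a-> p3 -b-> p3 -a-> p1 -b-> p6 -a-> p5 -b-> p2 -b-> p2 -b-> p2 -a-> p4 -a-> p1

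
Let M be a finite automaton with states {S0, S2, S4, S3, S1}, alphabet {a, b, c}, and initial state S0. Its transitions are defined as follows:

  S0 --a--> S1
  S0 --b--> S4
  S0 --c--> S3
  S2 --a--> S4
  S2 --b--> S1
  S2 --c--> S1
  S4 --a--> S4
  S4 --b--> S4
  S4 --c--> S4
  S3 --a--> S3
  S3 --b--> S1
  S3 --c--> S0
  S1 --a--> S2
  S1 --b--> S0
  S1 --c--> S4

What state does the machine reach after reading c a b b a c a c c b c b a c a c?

start at S0
read 'c': S0 → S3
read 'a': S3 → S3
read 'b': S3 → S1
read 'b': S1 → S0
read 'a': S0 → S1
read 'c': S1 → S4
read 'a': S4 → S4
read 'c': S4 → S4
read 'c': S4 → S4
read 'b': S4 → S4
read 'c': S4 → S4
read 'b': S4 → S4
read 'a': S4 → S4
read 'c': S4 → S4
read 'a': S4 → S4
read 'c': S4 → S4

S4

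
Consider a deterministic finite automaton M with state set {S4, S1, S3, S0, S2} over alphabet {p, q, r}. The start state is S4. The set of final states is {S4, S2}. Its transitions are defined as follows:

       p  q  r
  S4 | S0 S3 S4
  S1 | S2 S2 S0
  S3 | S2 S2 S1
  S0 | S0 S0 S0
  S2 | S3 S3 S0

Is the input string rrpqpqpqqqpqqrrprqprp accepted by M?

start at S4
read 'r': S4 → S4
read 'r': S4 → S4
read 'p': S4 → S0
read 'q': S0 → S0
read 'p': S0 → S0
read 'q': S0 → S0
read 'p': S0 → S0
read 'q': S0 → S0
read 'q': S0 → S0
read 'q': S0 → S0
read 'p': S0 → S0
read 'q': S0 → S0
read 'q': S0 → S0
read 'r': S0 → S0
read 'r': S0 → S0
read 'p': S0 → S0
read 'r': S0 → S0
read 'q': S0 → S0
read 'p': S0 → S0
read 'r': S0 → S0
read 'p': S0 → S0
End state S0 is not accepting.

No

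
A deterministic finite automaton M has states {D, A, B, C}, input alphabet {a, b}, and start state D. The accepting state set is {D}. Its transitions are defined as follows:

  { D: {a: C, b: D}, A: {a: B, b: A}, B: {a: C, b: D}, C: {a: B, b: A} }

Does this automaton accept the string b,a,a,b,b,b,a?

No

Trace: D -b-> D -a-> C -a-> B -b-> D -b-> D -b-> D -a-> C
End state C is not accepting.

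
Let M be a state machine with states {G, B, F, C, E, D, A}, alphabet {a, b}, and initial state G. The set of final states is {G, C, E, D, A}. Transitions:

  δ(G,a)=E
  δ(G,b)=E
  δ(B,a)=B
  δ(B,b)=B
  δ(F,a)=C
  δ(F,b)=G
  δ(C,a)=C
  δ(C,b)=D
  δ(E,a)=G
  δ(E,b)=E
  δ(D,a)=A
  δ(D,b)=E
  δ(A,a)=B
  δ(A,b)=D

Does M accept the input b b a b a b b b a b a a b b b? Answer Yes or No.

Yes

start at G
read 'b': G → E
read 'b': E → E
read 'a': E → G
read 'b': G → E
read 'a': E → G
read 'b': G → E
read 'b': E → E
read 'b': E → E
read 'a': E → G
read 'b': G → E
read 'a': E → G
read 'a': G → E
read 'b': E → E
read 'b': E → E
read 'b': E → E
End state E is accepting.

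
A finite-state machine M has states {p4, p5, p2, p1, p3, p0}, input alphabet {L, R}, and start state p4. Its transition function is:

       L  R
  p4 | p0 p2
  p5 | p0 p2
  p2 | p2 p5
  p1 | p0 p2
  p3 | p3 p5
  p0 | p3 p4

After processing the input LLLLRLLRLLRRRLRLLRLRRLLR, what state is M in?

Trace: p4 -L-> p0 -L-> p3 -L-> p3 -L-> p3 -R-> p5 -L-> p0 -L-> p3 -R-> p5 -L-> p0 -L-> p3 -R-> p5 -R-> p2 -R-> p5 -L-> p0 -R-> p4 -L-> p0 -L-> p3 -R-> p5 -L-> p0 -R-> p4 -R-> p2 -L-> p2 -L-> p2 -R-> p5

p5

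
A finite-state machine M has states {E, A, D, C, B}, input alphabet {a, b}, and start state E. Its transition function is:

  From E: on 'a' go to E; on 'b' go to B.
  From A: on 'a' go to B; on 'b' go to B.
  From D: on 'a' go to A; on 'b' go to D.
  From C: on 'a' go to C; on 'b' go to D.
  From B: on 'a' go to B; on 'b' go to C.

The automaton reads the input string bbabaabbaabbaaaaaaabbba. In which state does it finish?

A

start at E
read 'b': E → B
read 'b': B → C
read 'a': C → C
read 'b': C → D
read 'a': D → A
read 'a': A → B
read 'b': B → C
read 'b': C → D
read 'a': D → A
read 'a': A → B
read 'b': B → C
read 'b': C → D
read 'a': D → A
read 'a': A → B
read 'a': B → B
read 'a': B → B
read 'a': B → B
read 'a': B → B
read 'a': B → B
read 'b': B → C
read 'b': C → D
read 'b': D → D
read 'a': D → A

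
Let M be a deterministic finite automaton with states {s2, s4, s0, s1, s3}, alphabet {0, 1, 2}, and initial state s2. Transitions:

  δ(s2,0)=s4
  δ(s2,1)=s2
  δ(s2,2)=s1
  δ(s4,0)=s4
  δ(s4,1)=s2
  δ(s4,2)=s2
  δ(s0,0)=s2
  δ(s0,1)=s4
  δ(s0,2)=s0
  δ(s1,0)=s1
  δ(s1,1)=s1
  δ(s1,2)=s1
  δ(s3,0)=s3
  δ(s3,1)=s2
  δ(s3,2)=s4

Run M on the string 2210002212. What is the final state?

s1

s2 → s1 → s1 → s1 → s1 → s1 → s1 → s1 → s1 → s1 → s1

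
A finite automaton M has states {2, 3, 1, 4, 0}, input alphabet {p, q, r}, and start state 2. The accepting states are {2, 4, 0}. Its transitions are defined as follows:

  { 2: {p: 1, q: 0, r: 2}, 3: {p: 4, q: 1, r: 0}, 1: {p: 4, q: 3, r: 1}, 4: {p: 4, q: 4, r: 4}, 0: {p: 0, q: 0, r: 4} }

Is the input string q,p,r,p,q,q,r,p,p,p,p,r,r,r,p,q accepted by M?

Yes

2 → 0 → 0 → 4 → 4 → 4 → 4 → 4 → 4 → 4 → 4 → 4 → 4 → 4 → 4 → 4 → 4
End state 4 is accepting.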